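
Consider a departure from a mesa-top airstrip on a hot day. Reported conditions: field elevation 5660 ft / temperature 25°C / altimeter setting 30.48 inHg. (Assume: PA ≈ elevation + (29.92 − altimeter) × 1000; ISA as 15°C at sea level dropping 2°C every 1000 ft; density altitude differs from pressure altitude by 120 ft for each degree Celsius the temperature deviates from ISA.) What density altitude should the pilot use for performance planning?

Pressure altitude = 5660 + (29.92 − 30.48) × 1000 = 5660 + (-560) = 5100 ft.
ISA temperature at 5100 ft = 15 − 2 × (5100/1000) = 4.8°C.
ISA deviation = 25 − 4.8 = +20.2°C.
Density altitude = 5100 + 120 × (20.2) = 7524 ft.

7524 ft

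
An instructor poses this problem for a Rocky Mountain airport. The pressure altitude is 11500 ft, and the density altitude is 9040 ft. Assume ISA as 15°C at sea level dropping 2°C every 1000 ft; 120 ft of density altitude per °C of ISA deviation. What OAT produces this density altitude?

Density altitude − pressure altitude = 9040 − 11500 = -2460 ft.
At 120 ft/°C that is an ISA deviation of -2460/120 = -20.5°C.
ISA temperature at 11500 ft = 15 − 2 × (11500/1000) = -8°C.
OAT = ISA + deviation = -8 + (-20.5) = -28.5°C.

-28.5°C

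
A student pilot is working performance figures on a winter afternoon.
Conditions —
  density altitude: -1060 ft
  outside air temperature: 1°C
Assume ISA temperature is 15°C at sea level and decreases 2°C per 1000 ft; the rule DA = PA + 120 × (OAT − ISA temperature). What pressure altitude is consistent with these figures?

DA = PA + 120 × (OAT − (15 − 2·PA/1000)) = PA + 120·OAT − 1800 + 0.24·PA = 1.24·PA + 120·OAT − 1800.
So 1.24·PA = -1060 − 120 × 1 + 1800 = 620.
PA = 620 / 1.24 = 500 ft.

500 ft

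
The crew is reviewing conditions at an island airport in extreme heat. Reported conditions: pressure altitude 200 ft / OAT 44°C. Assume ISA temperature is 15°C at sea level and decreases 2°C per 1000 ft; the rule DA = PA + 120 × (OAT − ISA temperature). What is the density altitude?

3728 ft

ISA temperature at 200 ft = 15 − 2 × (200/1000) = 14.6°C.
ISA deviation = 44 − 14.6 = +29.4°C.
Density altitude = 200 + 120 × (29.4) = 200 + (+3528) = 3728 ft.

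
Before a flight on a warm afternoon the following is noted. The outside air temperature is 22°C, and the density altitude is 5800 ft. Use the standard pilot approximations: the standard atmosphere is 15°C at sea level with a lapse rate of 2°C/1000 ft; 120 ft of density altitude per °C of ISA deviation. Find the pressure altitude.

DA = PA + 120 × (OAT − (15 − 2·PA/1000)) = PA + 120·OAT − 1800 + 0.24·PA = 1.24·PA + 120·OAT − 1800.
So 1.24·PA = 5800 − 120 × 22 + 1800 = 4960.
PA = 4960 / 1.24 = 4000 ft.

4000 ft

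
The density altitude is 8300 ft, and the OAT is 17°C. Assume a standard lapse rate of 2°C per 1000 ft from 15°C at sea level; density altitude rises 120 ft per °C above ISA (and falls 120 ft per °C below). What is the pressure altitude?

6500 ft

DA = PA + 120 × (OAT − (15 − 2·PA/1000)) = PA + 120·OAT − 1800 + 0.24·PA = 1.24·PA + 120·OAT − 1800.
So 1.24·PA = 8300 − 120 × 17 + 1800 = 8060.
PA = 8060 / 1.24 = 6500 ft.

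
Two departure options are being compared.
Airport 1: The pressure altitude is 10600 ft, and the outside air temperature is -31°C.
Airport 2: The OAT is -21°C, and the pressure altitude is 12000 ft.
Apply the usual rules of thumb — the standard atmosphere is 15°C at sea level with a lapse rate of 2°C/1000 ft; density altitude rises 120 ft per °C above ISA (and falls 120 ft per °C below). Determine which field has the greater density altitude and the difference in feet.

Airport 1: ISA temp = -6.2°C, deviation -24.8°C, DA = 10600 + 120 × (-24.8) = 7624 ft.
Airport 2: ISA temp = -9°C, deviation -12°C, DA = 12000 + 120 × (-12) = 10560 ft.
Airport 2 is higher by 10560 − 7624 = 2936 ft.

Airport 2 by 2936 ft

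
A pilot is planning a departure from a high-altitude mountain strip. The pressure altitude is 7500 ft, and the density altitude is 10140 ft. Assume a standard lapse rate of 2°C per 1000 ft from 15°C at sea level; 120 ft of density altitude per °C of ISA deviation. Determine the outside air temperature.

22°C

Density altitude − pressure altitude = 10140 − 7500 = +2640 ft.
At 120 ft/°C that is an ISA deviation of 2640/120 = +22°C.
ISA temperature at 7500 ft = 15 − 2 × (7500/1000) = 0°C.
OAT = ISA + deviation = 0 + (+22) = 22°C.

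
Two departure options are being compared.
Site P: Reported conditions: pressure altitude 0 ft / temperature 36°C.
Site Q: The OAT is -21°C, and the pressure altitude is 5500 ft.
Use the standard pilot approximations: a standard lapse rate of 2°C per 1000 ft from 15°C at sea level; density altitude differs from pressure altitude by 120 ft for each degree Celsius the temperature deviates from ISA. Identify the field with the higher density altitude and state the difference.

Site P by 20 ft

Site P: ISA temp = 15°C, deviation +21°C, DA = 0 + 120 × 21 = 2520 ft.
Site Q: ISA temp = 4°C, deviation -25°C, DA = 5500 + 120 × (-25) = 2500 ft.
Site P is higher by 2520 − 2500 = 20 ft.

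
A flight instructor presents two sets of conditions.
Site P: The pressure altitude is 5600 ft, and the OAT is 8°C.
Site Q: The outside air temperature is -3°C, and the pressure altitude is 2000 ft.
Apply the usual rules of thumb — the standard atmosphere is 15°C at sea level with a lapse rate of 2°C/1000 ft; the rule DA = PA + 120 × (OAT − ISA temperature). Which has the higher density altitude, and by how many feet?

Site P: ISA temp = 3.8°C, deviation +4.2°C, DA = 5600 + 120 × 4.2 = 6104 ft.
Site Q: ISA temp = 11°C, deviation -14°C, DA = 2000 + 120 × (-14) = 320 ft.
Site P is higher by 6104 − 320 = 5784 ft.

Site P by 5784 ft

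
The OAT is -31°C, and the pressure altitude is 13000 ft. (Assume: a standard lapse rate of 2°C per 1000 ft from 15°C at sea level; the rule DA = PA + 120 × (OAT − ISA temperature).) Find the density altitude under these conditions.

10600 ft

ISA temperature at 13000 ft = 15 − 2 × (13000/1000) = -11°C.
ISA deviation = -31 − (-11) = -20°C.
Density altitude = 13000 + 120 × (-20) = 13000 + (-2400) = 10600 ft.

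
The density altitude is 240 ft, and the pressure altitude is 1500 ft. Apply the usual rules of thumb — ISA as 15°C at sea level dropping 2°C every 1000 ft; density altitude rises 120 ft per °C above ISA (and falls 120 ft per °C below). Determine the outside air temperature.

1.5°C

Density altitude − pressure altitude = 240 − 1500 = -1260 ft.
At 120 ft/°C that is an ISA deviation of -1260/120 = -10.5°C.
ISA temperature at 1500 ft = 15 − 2 × (1500/1000) = 12°C.
OAT = ISA + deviation = 12 + (-10.5) = 1.5°C.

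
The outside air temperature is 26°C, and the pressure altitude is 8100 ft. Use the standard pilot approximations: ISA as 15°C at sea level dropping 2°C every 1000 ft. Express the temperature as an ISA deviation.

ISA temperature at 8100 ft = 15 − 2 × (8100/1000) = -1.2°C.
Deviation = OAT − ISA = 26 − (-1.2) = +27.2°C.

ISA+27.2°C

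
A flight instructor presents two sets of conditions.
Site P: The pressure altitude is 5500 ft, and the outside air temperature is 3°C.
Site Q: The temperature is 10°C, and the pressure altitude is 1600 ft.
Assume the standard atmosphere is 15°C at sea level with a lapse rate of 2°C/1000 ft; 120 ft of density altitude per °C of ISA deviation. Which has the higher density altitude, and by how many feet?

Site P by 3996 ft

Site P: ISA temp = 4°C, deviation -1°C, DA = 5500 + 120 × (-1) = 5380 ft.
Site Q: ISA temp = 11.8°C, deviation -1.8°C, DA = 1600 + 120 × (-1.8) = 1384 ft.
Site P is higher by 5380 − 1384 = 3996 ft.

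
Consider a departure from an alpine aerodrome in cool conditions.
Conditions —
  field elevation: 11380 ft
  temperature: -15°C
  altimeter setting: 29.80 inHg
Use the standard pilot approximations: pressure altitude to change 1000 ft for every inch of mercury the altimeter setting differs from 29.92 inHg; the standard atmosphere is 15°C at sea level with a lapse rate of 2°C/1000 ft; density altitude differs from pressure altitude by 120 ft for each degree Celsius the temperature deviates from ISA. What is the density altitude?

10660 ft

Pressure altitude = 11380 + (29.92 − 29.80) × 1000 = 11380 + (+120) = 11500 ft.
ISA temperature at 11500 ft = 15 − 2 × (11500/1000) = -8°C.
ISA deviation = -15 − (-8) = -7°C.
Density altitude = 11500 + 120 × (-7) = 10660 ft.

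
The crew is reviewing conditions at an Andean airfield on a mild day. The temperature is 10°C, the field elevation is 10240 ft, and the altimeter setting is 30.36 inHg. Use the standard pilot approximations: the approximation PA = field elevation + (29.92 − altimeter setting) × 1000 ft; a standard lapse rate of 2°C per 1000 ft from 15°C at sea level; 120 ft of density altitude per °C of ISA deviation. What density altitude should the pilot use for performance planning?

11552 ft

Pressure altitude = 10240 + (29.92 − 30.36) × 1000 = 10240 + (-440) = 9800 ft.
ISA temperature at 9800 ft = 15 − 2 × (9800/1000) = -4.6°C.
ISA deviation = 10 − (-4.6) = +14.6°C.
Density altitude = 9800 + 120 × (14.6) = 11552 ft.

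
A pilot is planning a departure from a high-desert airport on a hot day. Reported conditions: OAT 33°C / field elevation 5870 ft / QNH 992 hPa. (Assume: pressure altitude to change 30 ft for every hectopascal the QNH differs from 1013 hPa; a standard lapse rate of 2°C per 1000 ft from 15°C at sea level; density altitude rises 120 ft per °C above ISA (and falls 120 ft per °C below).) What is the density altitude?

10220 ft

Pressure altitude = 5870 + (1013 − 992) × 30 = 5870 + (+630) = 6500 ft.
ISA temperature at 6500 ft = 15 − 2 × (6500/1000) = 2°C.
ISA deviation = 33 − 2 = +31°C.
Density altitude = 6500 + 120 × (31) = 10220 ft.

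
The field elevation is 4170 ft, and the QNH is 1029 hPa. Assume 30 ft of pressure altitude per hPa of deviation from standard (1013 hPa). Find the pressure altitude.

3690 ft

Pressure correction = (1013 − 1029) × 30 = -480 ft.
Pressure altitude = 4170 + (-480) = 3690 ft.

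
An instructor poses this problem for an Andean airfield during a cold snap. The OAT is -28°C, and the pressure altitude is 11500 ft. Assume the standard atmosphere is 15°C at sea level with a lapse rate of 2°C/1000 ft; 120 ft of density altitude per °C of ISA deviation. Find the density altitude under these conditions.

9100 ft

ISA temperature at 11500 ft = 15 − 2 × (11500/1000) = -8°C.
ISA deviation = -28 − (-8) = -20°C.
Density altitude = 11500 + 120 × (-20) = 11500 + (-2400) = 9100 ft.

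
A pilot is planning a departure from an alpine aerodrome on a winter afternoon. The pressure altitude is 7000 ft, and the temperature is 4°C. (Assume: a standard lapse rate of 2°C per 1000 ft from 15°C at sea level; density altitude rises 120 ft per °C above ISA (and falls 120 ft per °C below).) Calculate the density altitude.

ISA temperature at 7000 ft = 15 − 2 × (7000/1000) = 1°C.
ISA deviation = 4 − 1 = +3°C.
Density altitude = 7000 + 120 × (3) = 7000 + (+360) = 7360 ft.

7360 ft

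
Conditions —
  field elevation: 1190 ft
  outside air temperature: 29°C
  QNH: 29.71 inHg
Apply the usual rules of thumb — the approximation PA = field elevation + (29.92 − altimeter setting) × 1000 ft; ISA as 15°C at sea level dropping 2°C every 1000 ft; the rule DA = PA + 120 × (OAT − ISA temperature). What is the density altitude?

Pressure altitude = 1190 + (29.92 − 29.71) × 1000 = 1190 + (+210) = 1400 ft.
ISA temperature at 1400 ft = 15 − 2 × (1400/1000) = 12.2°C.
ISA deviation = 29 − 12.2 = +16.8°C.
Density altitude = 1400 + 120 × (16.8) = 3416 ft.

3416 ft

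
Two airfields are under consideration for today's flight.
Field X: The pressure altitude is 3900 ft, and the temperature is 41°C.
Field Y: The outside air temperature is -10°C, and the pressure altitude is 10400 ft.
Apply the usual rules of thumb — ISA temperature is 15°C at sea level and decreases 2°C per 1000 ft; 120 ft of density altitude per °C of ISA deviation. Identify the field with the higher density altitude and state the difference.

Field X: ISA temp = 7.2°C, deviation +33.8°C, DA = 3900 + 120 × 33.8 = 7956 ft.
Field Y: ISA temp = -5.8°C, deviation -4.2°C, DA = 10400 + 120 × (-4.2) = 9896 ft.
Field Y is higher by 9896 − 7956 = 1940 ft.

Field Y by 1940 ft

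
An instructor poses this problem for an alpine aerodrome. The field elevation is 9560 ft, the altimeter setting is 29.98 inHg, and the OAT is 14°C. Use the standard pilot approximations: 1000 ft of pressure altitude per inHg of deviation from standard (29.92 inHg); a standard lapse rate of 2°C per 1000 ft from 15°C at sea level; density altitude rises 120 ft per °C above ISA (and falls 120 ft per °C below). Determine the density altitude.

Pressure altitude = 9560 + (29.92 − 29.98) × 1000 = 9560 + (-60) = 9500 ft.
ISA temperature at 9500 ft = 15 − 2 × (9500/1000) = -4°C.
ISA deviation = 14 − (-4) = +18°C.
Density altitude = 9500 + 120 × (18) = 11660 ft.

11660 ft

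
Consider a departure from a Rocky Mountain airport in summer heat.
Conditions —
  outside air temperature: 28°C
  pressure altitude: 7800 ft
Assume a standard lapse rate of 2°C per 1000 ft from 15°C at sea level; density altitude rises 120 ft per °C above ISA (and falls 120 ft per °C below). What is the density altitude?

11232 ft

ISA temperature at 7800 ft = 15 − 2 × (7800/1000) = -0.6°C.
ISA deviation = 28 − (-0.6) = +28.6°C.
Density altitude = 7800 + 120 × (28.6) = 7800 + (+3432) = 11232 ft.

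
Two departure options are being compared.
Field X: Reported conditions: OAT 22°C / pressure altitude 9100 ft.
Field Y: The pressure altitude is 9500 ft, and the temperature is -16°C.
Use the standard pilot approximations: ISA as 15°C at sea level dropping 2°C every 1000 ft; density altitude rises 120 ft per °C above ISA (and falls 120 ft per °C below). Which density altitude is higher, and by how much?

Field X: ISA temp = -3.2°C, deviation +25.2°C, DA = 9100 + 120 × 25.2 = 12124 ft.
Field Y: ISA temp = -4°C, deviation -12°C, DA = 9500 + 120 × (-12) = 8060 ft.
Field X is higher by 12124 − 8060 = 4064 ft.

Field X by 4064 ft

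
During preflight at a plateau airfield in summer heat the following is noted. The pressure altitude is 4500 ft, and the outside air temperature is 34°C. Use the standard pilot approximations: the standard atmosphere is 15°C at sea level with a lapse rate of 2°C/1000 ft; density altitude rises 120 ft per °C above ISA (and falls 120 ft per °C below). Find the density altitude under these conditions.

ISA temperature at 4500 ft = 15 − 2 × (4500/1000) = 6°C.
ISA deviation = 34 − 6 = +28°C.
Density altitude = 4500 + 120 × (28) = 4500 + (+3360) = 7860 ft.

7860 ft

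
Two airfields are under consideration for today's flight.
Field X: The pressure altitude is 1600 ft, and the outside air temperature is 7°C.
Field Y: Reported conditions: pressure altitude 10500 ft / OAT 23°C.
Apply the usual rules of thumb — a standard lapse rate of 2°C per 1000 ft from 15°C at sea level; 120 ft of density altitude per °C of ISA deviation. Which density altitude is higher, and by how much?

Field Y by 12956 ft

Field X: ISA temp = 11.8°C, deviation -4.8°C, DA = 1600 + 120 × (-4.8) = 1024 ft.
Field Y: ISA temp = -6°C, deviation +29°C, DA = 10500 + 120 × 29 = 13980 ft.
Field Y is higher by 13980 − 1024 = 12956 ft.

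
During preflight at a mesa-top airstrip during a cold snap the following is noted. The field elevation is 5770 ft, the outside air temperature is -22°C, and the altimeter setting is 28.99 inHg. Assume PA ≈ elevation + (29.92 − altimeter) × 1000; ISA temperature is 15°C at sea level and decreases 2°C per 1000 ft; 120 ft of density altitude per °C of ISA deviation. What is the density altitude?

Pressure altitude = 5770 + (29.92 − 28.99) × 1000 = 5770 + (+930) = 6700 ft.
ISA temperature at 6700 ft = 15 − 2 × (6700/1000) = 1.6°C.
ISA deviation = -22 − 1.6 = -23.6°C.
Density altitude = 6700 + 120 × (-23.6) = 3868 ft.

3868 ft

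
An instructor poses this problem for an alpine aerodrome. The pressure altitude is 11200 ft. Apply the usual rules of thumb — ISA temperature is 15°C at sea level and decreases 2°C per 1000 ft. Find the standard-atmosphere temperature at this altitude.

-7.4°C

ISA temperature = 15 − 2 × (11200/1000) = 15 − 22.4 = -7.4°C.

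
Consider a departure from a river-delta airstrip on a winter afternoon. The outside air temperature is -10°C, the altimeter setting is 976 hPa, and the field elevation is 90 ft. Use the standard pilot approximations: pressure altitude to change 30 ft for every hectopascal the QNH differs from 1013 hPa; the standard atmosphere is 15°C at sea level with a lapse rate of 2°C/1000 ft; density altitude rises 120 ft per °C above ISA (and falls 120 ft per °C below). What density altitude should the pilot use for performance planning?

-1512 ft

Pressure altitude = 90 + (1013 − 976) × 30 = 90 + (+1110) = 1200 ft.
ISA temperature at 1200 ft = 15 − 2 × (1200/1000) = 12.6°C.
ISA deviation = -10 − 12.6 = -22.6°C.
Density altitude = 1200 + 120 × (-22.6) = -1512 ft.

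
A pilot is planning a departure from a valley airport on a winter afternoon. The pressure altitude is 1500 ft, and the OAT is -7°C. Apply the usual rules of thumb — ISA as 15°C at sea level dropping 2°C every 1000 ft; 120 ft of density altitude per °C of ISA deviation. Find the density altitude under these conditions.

ISA temperature at 1500 ft = 15 − 2 × (1500/1000) = 12°C.
ISA deviation = -7 − 12 = -19°C.
Density altitude = 1500 + 120 × (-19) = 1500 + (-2280) = -780 ft.

-780 ft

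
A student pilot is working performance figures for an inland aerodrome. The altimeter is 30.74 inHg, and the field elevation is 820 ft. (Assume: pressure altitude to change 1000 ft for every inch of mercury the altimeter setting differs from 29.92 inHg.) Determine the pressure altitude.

0 ft

Pressure correction = (29.92 − 30.74) × 1000 = -820 ft.
Pressure altitude = 820 + (-820) = 0 ft.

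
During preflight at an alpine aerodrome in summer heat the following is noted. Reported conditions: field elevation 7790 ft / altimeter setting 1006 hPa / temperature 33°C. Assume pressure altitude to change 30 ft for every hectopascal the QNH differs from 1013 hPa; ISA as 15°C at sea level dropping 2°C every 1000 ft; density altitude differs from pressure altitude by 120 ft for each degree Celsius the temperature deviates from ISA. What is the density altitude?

Pressure altitude = 7790 + (1013 − 1006) × 30 = 7790 + (+210) = 8000 ft.
ISA temperature at 8000 ft = 15 − 2 × (8000/1000) = -1°C.
ISA deviation = 33 − (-1) = +34°C.
Density altitude = 8000 + 120 × (34) = 12080 ft.

12080 ft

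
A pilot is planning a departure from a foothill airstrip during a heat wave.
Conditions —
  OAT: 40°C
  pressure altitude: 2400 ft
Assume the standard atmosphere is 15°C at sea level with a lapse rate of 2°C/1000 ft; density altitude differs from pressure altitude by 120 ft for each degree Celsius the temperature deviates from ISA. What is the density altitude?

5976 ft

ISA temperature at 2400 ft = 15 − 2 × (2400/1000) = 10.2°C.
ISA deviation = 40 − 10.2 = +29.8°C.
Density altitude = 2400 + 120 × (29.8) = 2400 + (+3576) = 5976 ft.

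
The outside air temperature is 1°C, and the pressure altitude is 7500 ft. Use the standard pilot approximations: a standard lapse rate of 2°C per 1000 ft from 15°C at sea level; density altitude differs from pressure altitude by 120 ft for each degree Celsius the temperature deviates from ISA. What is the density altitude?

7620 ft

ISA temperature at 7500 ft = 15 − 2 × (7500/1000) = 0°C.
ISA deviation = 1 − 0 = +1°C.
Density altitude = 7500 + 120 × (1) = 7500 + (+120) = 7620 ft.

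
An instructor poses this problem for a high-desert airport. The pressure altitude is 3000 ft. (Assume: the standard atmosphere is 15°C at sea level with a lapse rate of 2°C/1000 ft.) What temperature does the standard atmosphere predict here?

ISA temperature = 15 − 2 × (3000/1000) = 15 − 6 = 9°C.

9°C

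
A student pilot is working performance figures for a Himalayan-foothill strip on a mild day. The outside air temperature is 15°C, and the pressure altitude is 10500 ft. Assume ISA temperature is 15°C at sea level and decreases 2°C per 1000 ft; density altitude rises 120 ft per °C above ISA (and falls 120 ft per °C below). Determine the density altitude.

ISA temperature at 10500 ft = 15 − 2 × (10500/1000) = -6°C.
ISA deviation = 15 − (-6) = +21°C.
Density altitude = 10500 + 120 × (21) = 10500 + (+2520) = 13020 ft.

13020 ft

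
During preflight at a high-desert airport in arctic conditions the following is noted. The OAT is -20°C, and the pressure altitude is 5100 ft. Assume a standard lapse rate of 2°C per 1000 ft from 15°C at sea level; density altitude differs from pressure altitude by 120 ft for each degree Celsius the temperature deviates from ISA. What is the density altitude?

2124 ft

ISA temperature at 5100 ft = 15 − 2 × (5100/1000) = 4.8°C.
ISA deviation = -20 − 4.8 = -24.8°C.
Density altitude = 5100 + 120 × (-24.8) = 5100 + (-2976) = 2124 ft.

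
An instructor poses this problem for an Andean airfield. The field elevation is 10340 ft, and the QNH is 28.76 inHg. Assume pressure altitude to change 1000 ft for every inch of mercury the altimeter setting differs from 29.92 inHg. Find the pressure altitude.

11500 ft

Pressure correction = (29.92 − 28.76) × 1000 = +1160 ft.
Pressure altitude = 10340 + (+1160) = 11500 ft.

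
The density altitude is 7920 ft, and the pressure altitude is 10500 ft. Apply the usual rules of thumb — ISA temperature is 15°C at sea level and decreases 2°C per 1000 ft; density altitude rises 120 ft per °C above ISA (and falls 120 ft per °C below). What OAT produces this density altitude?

-27.5°C

Density altitude − pressure altitude = 7920 − 10500 = -2580 ft.
At 120 ft/°C that is an ISA deviation of -2580/120 = -21.5°C.
ISA temperature at 10500 ft = 15 − 2 × (10500/1000) = -6°C.
OAT = ISA + deviation = -6 + (-21.5) = -27.5°C.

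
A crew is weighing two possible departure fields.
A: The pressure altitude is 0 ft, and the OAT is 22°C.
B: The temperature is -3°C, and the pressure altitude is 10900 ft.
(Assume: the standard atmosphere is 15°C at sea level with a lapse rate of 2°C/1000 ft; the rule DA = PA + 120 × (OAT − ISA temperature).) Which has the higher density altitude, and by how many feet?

B by 10516 ft

A: ISA temp = 15°C, deviation +7°C, DA = 0 + 120 × 7 = 840 ft.
B: ISA temp = -6.8°C, deviation +3.8°C, DA = 10900 + 120 × 3.8 = 11356 ft.
B is higher by 11356 − 840 = 10516 ft.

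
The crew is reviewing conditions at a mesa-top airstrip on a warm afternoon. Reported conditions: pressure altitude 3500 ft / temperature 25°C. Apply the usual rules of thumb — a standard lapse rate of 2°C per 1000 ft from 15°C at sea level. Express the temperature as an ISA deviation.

ISA temperature at 3500 ft = 15 − 2 × (3500/1000) = 8°C.
Deviation = OAT − ISA = 25 − 8 = +17°C.

ISA+17°C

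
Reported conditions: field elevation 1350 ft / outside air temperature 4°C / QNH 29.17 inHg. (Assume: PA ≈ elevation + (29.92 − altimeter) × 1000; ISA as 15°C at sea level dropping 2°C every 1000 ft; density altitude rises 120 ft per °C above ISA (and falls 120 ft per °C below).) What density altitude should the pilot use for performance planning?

Pressure altitude = 1350 + (29.92 − 29.17) × 1000 = 1350 + (+750) = 2100 ft.
ISA temperature at 2100 ft = 15 − 2 × (2100/1000) = 10.8°C.
ISA deviation = 4 − 10.8 = -6.8°C.
Density altitude = 2100 + 120 × (-6.8) = 1284 ft.

1284 ft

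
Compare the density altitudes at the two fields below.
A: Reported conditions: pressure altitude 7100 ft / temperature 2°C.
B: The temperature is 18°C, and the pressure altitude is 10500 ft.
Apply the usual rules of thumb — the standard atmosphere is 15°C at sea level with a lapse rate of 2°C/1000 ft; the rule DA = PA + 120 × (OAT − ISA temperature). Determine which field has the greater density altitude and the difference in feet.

A: ISA temp = 0.8°C, deviation +1.2°C, DA = 7100 + 120 × 1.2 = 7244 ft.
B: ISA temp = -6°C, deviation +24°C, DA = 10500 + 120 × 24 = 13380 ft.
B is higher by 13380 − 7244 = 6136 ft.

B by 6136 ft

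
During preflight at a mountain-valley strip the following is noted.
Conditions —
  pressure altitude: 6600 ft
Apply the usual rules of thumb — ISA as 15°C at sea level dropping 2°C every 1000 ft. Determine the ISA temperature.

1.8°C

ISA temperature = 15 − 2 × (6600/1000) = 15 − 13.2 = 1.8°C.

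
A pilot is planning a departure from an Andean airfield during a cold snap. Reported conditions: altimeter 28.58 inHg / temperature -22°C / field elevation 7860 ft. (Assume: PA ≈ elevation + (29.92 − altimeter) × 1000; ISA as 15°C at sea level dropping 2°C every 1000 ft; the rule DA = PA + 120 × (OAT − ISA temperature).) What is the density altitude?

Pressure altitude = 7860 + (29.92 − 28.58) × 1000 = 7860 + (+1340) = 9200 ft.
ISA temperature at 9200 ft = 15 − 2 × (9200/1000) = -3.4°C.
ISA deviation = -22 − (-3.4) = -18.6°C.
Density altitude = 9200 + 120 × (-18.6) = 6968 ft.

6968 ft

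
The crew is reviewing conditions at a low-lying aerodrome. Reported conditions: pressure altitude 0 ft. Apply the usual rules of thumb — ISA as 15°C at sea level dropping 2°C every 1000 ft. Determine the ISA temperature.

15°C

ISA temperature = 15 − 2 × (0/1000) = 15 − 0 = 15°C.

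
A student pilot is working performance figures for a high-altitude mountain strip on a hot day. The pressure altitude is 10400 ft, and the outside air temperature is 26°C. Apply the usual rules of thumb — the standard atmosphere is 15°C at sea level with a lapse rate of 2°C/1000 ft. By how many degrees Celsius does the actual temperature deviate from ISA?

ISA+31.8°C

ISA temperature at 10400 ft = 15 − 2 × (10400/1000) = -5.8°C.
Deviation = OAT − ISA = 26 − (-5.8) = +31.8°C.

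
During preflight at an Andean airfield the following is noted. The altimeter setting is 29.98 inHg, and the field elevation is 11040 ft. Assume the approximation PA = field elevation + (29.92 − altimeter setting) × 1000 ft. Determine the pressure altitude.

10980 ft

Pressure correction = (29.92 − 29.98) × 1000 = -60 ft.
Pressure altitude = 11040 + (-60) = 10980 ft.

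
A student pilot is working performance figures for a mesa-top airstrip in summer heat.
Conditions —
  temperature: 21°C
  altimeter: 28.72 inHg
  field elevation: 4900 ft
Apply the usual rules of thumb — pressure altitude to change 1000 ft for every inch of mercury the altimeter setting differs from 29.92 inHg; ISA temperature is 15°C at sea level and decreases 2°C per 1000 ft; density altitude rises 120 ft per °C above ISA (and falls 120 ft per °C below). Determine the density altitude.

Pressure altitude = 4900 + (29.92 − 28.72) × 1000 = 4900 + (+1200) = 6100 ft.
ISA temperature at 6100 ft = 15 − 2 × (6100/1000) = 2.8°C.
ISA deviation = 21 − 2.8 = +18.2°C.
Density altitude = 6100 + 120 × (18.2) = 8284 ft.

8284 ft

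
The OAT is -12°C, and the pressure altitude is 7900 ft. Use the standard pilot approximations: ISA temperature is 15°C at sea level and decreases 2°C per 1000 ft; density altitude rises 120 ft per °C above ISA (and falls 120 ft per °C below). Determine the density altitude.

ISA temperature at 7900 ft = 15 − 2 × (7900/1000) = -0.8°C.
ISA deviation = -12 − (-0.8) = -11.2°C.
Density altitude = 7900 + 120 × (-11.2) = 7900 + (-1344) = 6556 ft.

6556 ft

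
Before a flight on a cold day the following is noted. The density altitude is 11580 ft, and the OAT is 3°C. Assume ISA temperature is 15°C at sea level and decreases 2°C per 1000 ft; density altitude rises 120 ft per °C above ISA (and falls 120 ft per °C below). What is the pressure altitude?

10500 ft

DA = PA + 120 × (OAT − (15 − 2·PA/1000)) = PA + 120·OAT − 1800 + 0.24·PA = 1.24·PA + 120·OAT − 1800.
So 1.24·PA = 11580 − 120 × 3 + 1800 = 13020.
PA = 13020 / 1.24 = 10500 ft.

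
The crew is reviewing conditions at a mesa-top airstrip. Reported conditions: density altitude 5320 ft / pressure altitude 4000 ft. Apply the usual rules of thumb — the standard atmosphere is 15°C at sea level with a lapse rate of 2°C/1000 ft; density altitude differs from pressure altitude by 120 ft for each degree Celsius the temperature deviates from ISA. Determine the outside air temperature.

Density altitude − pressure altitude = 5320 − 4000 = +1320 ft.
At 120 ft/°C that is an ISA deviation of 1320/120 = +11°C.
ISA temperature at 4000 ft = 15 − 2 × (4000/1000) = 7°C.
OAT = ISA + deviation = 7 + (+11) = 18°C.

18°C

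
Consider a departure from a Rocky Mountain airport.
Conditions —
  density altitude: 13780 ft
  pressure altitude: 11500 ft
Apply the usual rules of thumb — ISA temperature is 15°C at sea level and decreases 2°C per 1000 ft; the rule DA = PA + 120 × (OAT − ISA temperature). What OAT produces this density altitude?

Density altitude − pressure altitude = 13780 − 11500 = +2280 ft.
At 120 ft/°C that is an ISA deviation of 2280/120 = +19°C.
ISA temperature at 11500 ft = 15 − 2 × (11500/1000) = -8°C.
OAT = ISA + deviation = -8 + (+19) = 11°C.

11°C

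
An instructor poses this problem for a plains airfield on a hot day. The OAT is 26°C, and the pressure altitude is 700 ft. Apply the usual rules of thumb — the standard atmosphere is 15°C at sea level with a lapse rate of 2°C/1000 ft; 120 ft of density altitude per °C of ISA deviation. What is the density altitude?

ISA temperature at 700 ft = 15 − 2 × (700/1000) = 13.6°C.
ISA deviation = 26 − 13.6 = +12.4°C.
Density altitude = 700 + 120 × (12.4) = 700 + (+1488) = 2188 ft.

2188 ft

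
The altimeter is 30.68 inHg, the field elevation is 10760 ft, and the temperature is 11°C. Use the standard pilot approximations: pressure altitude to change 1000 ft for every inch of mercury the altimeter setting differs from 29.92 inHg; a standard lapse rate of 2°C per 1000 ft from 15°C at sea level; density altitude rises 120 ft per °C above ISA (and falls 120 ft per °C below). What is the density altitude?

11920 ft

Pressure altitude = 10760 + (29.92 − 30.68) × 1000 = 10760 + (-760) = 10000 ft.
ISA temperature at 10000 ft = 15 − 2 × (10000/1000) = -5°C.
ISA deviation = 11 − (-5) = +16°C.
Density altitude = 10000 + 120 × (16) = 11920 ft.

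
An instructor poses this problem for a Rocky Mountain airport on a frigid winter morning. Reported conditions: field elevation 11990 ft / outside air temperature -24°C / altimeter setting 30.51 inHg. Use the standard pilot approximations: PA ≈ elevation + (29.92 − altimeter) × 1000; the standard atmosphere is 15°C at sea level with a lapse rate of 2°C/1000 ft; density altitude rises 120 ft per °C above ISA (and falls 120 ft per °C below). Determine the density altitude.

Pressure altitude = 11990 + (29.92 − 30.51) × 1000 = 11990 + (-590) = 11400 ft.
ISA temperature at 11400 ft = 15 − 2 × (11400/1000) = -7.8°C.
ISA deviation = -24 − (-7.8) = -16.2°C.
Density altitude = 11400 + 120 × (-16.2) = 9456 ft.

9456 ft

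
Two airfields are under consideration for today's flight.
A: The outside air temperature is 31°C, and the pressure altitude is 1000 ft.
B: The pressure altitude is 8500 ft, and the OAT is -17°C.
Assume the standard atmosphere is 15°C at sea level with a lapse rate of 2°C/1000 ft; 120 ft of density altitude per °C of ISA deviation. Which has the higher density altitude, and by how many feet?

B by 3540 ft

A: ISA temp = 13°C, deviation +18°C, DA = 1000 + 120 × 18 = 3160 ft.
B: ISA temp = -2°C, deviation -15°C, DA = 8500 + 120 × (-15) = 6700 ft.
B is higher by 6700 − 3160 = 3540 ft.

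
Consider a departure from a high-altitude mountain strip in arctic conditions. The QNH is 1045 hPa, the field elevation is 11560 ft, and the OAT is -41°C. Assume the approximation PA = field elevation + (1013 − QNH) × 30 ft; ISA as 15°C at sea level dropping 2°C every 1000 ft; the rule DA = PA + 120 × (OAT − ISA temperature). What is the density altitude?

6424 ft

Pressure altitude = 11560 + (1013 − 1045) × 30 = 11560 + (-960) = 10600 ft.
ISA temperature at 10600 ft = 15 − 2 × (10600/1000) = -6.2°C.
ISA deviation = -41 − (-6.2) = -34.8°C.
Density altitude = 10600 + 120 × (-34.8) = 6424 ft.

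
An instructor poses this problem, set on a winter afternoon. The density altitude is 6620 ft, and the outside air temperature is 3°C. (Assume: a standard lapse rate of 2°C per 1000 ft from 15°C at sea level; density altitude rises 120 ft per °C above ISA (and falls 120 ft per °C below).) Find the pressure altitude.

DA = PA + 120 × (OAT − (15 − 2·PA/1000)) = PA + 120·OAT − 1800 + 0.24·PA = 1.24·PA + 120·OAT − 1800.
So 1.24·PA = 6620 − 120 × 3 + 1800 = 8060.
PA = 8060 / 1.24 = 6500 ft.

6500 ft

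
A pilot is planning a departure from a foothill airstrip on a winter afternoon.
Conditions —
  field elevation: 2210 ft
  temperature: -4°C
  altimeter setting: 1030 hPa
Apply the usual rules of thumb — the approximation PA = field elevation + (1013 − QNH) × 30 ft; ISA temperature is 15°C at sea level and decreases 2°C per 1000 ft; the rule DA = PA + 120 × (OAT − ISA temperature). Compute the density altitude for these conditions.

Pressure altitude = 2210 + (1013 − 1030) × 30 = 2210 + (-510) = 1700 ft.
ISA temperature at 1700 ft = 15 − 2 × (1700/1000) = 11.6°C.
ISA deviation = -4 − 11.6 = -15.6°C.
Density altitude = 1700 + 120 × (-15.6) = -172 ft.

-172 ft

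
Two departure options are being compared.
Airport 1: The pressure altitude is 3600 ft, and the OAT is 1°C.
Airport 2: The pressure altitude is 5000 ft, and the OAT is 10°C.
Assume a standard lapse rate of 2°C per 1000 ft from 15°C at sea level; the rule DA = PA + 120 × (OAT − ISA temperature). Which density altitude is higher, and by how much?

Airport 1: ISA temp = 7.8°C, deviation -6.8°C, DA = 3600 + 120 × (-6.8) = 2784 ft.
Airport 2: ISA temp = 5°C, deviation +5°C, DA = 5000 + 120 × 5 = 5600 ft.
Airport 2 is higher by 5600 − 2784 = 2816 ft.

Airport 2 by 2816 ft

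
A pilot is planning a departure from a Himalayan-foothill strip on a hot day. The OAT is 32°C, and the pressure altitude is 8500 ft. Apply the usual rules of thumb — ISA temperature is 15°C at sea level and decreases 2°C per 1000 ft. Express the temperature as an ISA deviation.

ISA temperature at 8500 ft = 15 − 2 × (8500/1000) = -2°C.
Deviation = OAT − ISA = 32 − (-2) = +34°C.

ISA+34°C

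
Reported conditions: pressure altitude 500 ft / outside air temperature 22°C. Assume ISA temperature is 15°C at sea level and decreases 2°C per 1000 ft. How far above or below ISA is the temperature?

ISA+8°C

ISA temperature at 500 ft = 15 − 2 × (500/1000) = 14°C.
Deviation = OAT − ISA = 22 − 14 = +8°C.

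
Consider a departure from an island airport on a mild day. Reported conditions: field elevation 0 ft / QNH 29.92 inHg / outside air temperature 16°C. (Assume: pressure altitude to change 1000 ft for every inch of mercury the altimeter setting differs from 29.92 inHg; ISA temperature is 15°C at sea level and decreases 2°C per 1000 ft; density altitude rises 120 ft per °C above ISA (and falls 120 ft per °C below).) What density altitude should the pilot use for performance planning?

120 ft

Pressure altitude = 0 + (29.92 − 29.92) × 1000 = 0 + (0) = 0 ft.
ISA temperature at 0 ft = 15 − 2 × (0/1000) = 15°C.
ISA deviation = 16 − 15 = +1°C.
Density altitude = 0 + 120 × (1) = 120 ft.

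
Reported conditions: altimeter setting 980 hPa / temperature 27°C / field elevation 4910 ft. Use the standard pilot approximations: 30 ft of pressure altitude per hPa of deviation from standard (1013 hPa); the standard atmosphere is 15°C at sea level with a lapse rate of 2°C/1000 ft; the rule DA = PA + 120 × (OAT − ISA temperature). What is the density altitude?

8756 ft

Pressure altitude = 4910 + (1013 − 980) × 30 = 4910 + (+990) = 5900 ft.
ISA temperature at 5900 ft = 15 − 2 × (5900/1000) = 3.2°C.
ISA deviation = 27 − 3.2 = +23.8°C.
Density altitude = 5900 + 120 × (23.8) = 8756 ft.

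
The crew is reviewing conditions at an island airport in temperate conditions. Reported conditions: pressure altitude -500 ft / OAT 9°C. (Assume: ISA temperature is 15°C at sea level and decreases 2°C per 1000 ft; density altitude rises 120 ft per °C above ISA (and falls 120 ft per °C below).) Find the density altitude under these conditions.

-1340 ft

ISA temperature at -500 ft = 15 − 2 × (-500/1000) = 16°C.
ISA deviation = 9 − 16 = -7°C.
Density altitude = -500 + 120 × (-7) = -500 + (-840) = -1340 ft.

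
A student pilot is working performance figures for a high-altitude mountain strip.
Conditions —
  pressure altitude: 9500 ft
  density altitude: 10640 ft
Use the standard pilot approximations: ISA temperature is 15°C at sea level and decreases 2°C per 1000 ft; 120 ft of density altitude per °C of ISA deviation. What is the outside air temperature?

5.5°C

Density altitude − pressure altitude = 10640 − 9500 = +1140 ft.
At 120 ft/°C that is an ISA deviation of 1140/120 = +9.5°C.
ISA temperature at 9500 ft = 15 − 2 × (9500/1000) = -4°C.
OAT = ISA + deviation = -4 + (+9.5) = 5.5°C.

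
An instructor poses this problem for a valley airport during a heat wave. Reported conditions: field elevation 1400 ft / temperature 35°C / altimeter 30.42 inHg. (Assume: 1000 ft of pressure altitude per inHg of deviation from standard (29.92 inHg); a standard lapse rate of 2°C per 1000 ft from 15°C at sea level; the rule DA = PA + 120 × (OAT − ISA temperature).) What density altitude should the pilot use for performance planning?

3516 ft

Pressure altitude = 1400 + (29.92 − 30.42) × 1000 = 1400 + (-500) = 900 ft.
ISA temperature at 900 ft = 15 − 2 × (900/1000) = 13.2°C.
ISA deviation = 35 − 13.2 = +21.8°C.
Density altitude = 900 + 120 × (21.8) = 3516 ft.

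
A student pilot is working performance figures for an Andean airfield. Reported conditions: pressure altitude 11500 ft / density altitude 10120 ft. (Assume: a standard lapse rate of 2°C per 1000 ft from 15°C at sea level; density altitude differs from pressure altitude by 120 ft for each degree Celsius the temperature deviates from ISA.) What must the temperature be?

Density altitude − pressure altitude = 10120 − 11500 = -1380 ft.
At 120 ft/°C that is an ISA deviation of -1380/120 = -11.5°C.
ISA temperature at 11500 ft = 15 − 2 × (11500/1000) = -8°C.
OAT = ISA + deviation = -8 + (-11.5) = -19.5°C.

-19.5°C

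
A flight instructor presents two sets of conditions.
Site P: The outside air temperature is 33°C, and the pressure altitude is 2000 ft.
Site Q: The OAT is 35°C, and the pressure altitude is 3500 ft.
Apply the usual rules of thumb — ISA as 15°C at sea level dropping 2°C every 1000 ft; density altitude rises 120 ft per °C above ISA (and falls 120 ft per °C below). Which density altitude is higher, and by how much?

Site Q by 2100 ft

Site P: ISA temp = 11°C, deviation +22°C, DA = 2000 + 120 × 22 = 4640 ft.
Site Q: ISA temp = 8°C, deviation +27°C, DA = 3500 + 120 × 27 = 6740 ft.
Site Q is higher by 6740 − 4640 = 2100 ft.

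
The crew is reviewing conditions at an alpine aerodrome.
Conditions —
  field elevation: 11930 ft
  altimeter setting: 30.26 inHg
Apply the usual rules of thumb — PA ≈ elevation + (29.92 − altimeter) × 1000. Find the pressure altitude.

11590 ft

Pressure correction = (29.92 − 30.26) × 1000 = -340 ft.
Pressure altitude = 11930 + (-340) = 11590 ft.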